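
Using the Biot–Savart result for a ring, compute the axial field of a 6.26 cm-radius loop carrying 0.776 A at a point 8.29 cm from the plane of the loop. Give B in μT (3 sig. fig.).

B ≈ 1.70 μT

On the axis of a circular loop, B = μ₀IR² / [2(R²+z²)^(3/2)].
R² + z² = (0.0626)² + (0.0829)² = 0.01079 m², and (R²+z²)^(3/2) = 1.12×10⁻³ m³.
B = (4π×10⁻⁷ × 0.776 × 0.003919) / (2 × 1.12×10⁻³) = 1.70×10⁻⁶ T.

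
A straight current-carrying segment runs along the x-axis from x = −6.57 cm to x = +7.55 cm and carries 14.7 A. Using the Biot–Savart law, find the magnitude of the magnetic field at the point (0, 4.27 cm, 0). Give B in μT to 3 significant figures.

For a finite straight segment, B = (μ₀I/4πd)(sinθ₁ + sinθ₂), where θ₁, θ₂ are the angles from the perpendicular to each end.
The perpendicular distance is d = 0.0427 m; the end-offsets along the wire are a = 0.0657 m and b = 0.0755 m.
sinθ₁ = 0.0657/√(0.0657²+0.0427²) = 0.8385; sinθ₂ = 0.0755/√(0.0755²+0.0427²) = 0.8704.
B = (4π×10⁻⁷ × 14.7) / (4π × 0.0427) × (0.8385 + 0.8704) = 5.88×10⁻⁵ T.

B ≈ 58.8 μT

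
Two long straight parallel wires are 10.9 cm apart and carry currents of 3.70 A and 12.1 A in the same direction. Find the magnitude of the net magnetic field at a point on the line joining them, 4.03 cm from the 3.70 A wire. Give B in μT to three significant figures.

B ≈ 16.9 μT

Each long wire gives B = μ₀I/(2πd). Distances are d₁ = 0.0403 m and d₂ = 0.0687 m.
B₁ = 1.84×10⁻⁵ T, B₂ = 3.52×10⁻⁵ T.
Between parallel currents the two contributions point in opposite directions, so they subtract. B = |B₁ − B₂| = |1.84×10⁻⁵ − 3.52×10⁻⁵| = 1.69×10⁻⁵ T.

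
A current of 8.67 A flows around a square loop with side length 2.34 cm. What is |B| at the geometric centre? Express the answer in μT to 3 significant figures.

B ≈ 419 μT

Each side is a finite straight segment at perpendicular distance d = a/(2 tan(π/4)) = 0.0117 m from the centre, with end-angles ±π/4.
One side contributes B₁ = (μ₀I/4πd)·2 sin(π/4) = 1.05×10⁻⁴ T.
All 4 sides add in the same direction: B = 4 × 1.05×10⁻⁴ = 4.19×10⁻⁴ T.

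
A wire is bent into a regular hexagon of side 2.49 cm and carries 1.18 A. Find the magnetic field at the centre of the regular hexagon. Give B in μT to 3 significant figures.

Each side is a finite straight segment at perpendicular distance d = a/(2 tan(π/6)) = 0.02156 m from the centre, with end-angles ±π/6.
One side contributes B₁ = (μ₀I/4πd)·2 sin(π/6) = 5.47×10⁻⁶ T.
All 6 sides add in the same direction: B = 6 × 5.47×10⁻⁶ = 3.28×10⁻⁵ T.

B ≈ 32.8 μT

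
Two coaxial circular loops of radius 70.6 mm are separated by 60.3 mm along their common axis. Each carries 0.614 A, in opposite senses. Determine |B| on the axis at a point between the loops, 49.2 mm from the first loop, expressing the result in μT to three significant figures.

Each loop contributes B = μ₀IR²/[2(R²+z²)^(3/2)] on the axis, with z measured from that loop.
Loop 1 (z = 0.0492 m): B₁ = 3.02×10⁻⁶ T. Loop 2 (z = 0.0111 m): B₂ = 5.27×10⁻⁶ T.
The fields oppose: B = |B₁ − B₂| = 2.25×10⁻⁶ T.

B ≈ 2.25 μT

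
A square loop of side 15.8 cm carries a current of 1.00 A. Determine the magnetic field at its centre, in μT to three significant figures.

B ≈ 7.16 μT

Each side is a finite straight segment at perpendicular distance d = a/(2 tan(π/4)) = 0.079 m from the centre, with end-angles ±π/4.
One side contributes B₁ = (μ₀I/4πd)·2 sin(π/4) = 1.79×10⁻⁶ T.
All 4 sides add in the same direction: B = 4 × 1.79×10⁻⁶ = 7.16×10⁻⁶ T.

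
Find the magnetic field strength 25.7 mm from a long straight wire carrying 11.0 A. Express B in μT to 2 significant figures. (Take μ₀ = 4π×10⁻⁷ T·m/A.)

B ≈ 86 μT

For an infinitely long straight wire, B = μ₀I/(2πd).
B = (4π×10⁻⁷ × 11.0) / (2π × 0.0257) = 8.56×10⁻⁵ T.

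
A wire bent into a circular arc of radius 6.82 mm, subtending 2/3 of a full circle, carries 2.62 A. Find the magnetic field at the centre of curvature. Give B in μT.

The Biot–Savart field of a circular arc at its centre is B = μ₀Iφ/(4πR), with φ = 4.189 rad.
B = (4π×10⁻⁷ × 2.62 × 4.189) / (4π × 0.00682) = 1.61×10⁻⁴ T.

B ≈ 161 μT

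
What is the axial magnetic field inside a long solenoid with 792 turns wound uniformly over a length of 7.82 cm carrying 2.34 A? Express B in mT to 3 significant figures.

Inside a long solenoid, B = μ₀nI with n = 1.013×10⁴ turns/m.
B = 4π×10⁻⁷ × 1.013×10⁴ × 2.34 = 2.98×10⁻² T.

B ≈ 29.8 mT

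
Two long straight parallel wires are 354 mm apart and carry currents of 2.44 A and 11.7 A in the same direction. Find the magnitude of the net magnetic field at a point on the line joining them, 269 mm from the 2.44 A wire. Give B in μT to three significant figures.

Each long wire gives B = μ₀I/(2πd). Distances are d₁ = 0.269 m and d₂ = 0.085 m.
B₁ = 1.81×10⁻⁶ T, B₂ = 2.75×10⁻⁵ T.
Between parallel currents the two contributions point in opposite directions, so they subtract. B = |B₁ − B₂| = |1.81×10⁻⁶ − 2.75×10⁻⁵| = 2.57×10⁻⁵ T.

B ≈ 25.7 μT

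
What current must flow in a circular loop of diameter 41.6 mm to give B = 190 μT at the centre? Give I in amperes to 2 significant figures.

I ≈ 6.3 A

At the centre of a circular loop B = μ₀I/(2R), so I = 2RB/μ₀.
With R = 0.0208 m, I = 2 × 0.0208 × 1.90×10⁻⁴ / (4π×10⁻⁷) = 6.29 A.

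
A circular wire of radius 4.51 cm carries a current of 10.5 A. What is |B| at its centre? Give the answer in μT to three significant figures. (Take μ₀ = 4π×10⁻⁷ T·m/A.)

At the centre of a circular loop the Biot–Savart law gives B = μ₀I/(2R).
B = (4π×10⁻⁷ × 10.5) / (2 × 0.0451) = 1.46×10⁻⁴ T.

B ≈ 146 μT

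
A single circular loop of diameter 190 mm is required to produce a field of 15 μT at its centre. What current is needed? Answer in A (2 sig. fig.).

At the centre of a circular loop B = μ₀I/(2R), so I = 2RB/μ₀.
With R = 0.095 m, I = 2 × 0.095 × 1.50×10⁻⁵ / (4π×10⁻⁷) = 2.27 A.

I ≈ 2.3 A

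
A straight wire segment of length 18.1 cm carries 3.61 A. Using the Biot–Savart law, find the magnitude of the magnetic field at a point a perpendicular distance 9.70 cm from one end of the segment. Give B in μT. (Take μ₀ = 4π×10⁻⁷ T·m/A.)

B ≈ 3.28 μT

For a finite straight segment, B = (μ₀I/4πd)(sinθ₁ + sinθ₂), where θ₁, θ₂ are the angles from the perpendicular to each end.
The perpendicular foot is at one end, so the two end-offsets along the wire are 0 and L = 0.181 m.
sinθ₁ = 0/√(0²+0.097²) = 0.0000; sinθ₂ = 0.181/√(0.181²+0.097²) = 0.8814.
B = (4π×10⁻⁷ × 3.61) / (4π × 0.097) × (0.0000 + 0.8814) = 3.28×10⁻⁶ T.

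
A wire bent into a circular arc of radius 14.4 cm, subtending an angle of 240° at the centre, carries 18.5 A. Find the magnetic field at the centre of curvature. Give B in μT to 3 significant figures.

B ≈ 53.8 μT

The Biot–Savart field of a circular arc at its centre is B = μ₀Iφ/(4πR), with φ = 4.189 rad.
B = (4π×10⁻⁷ × 18.5 × 4.189) / (4π × 0.144) = 5.38×10⁻⁵ T.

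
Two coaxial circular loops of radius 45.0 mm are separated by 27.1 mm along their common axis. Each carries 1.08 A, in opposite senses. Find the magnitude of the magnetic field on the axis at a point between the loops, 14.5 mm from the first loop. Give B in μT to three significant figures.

B ≈ 0.463 μT

Each loop contributes B = μ₀IR²/[2(R²+z²)^(3/2)] on the axis, with z measured from that loop.
Loop 1 (z = 0.0145 m): B₁ = 1.30×10⁻⁵ T. Loop 2 (z = 0.0126 m): B₂ = 1.35×10⁻⁵ T.
The fields oppose: B = |B₁ − B₂| = 4.63×10⁻⁷ T.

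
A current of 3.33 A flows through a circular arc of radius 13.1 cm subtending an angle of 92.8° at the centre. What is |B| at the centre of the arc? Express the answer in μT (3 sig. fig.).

The Biot–Savart field of a circular arc at its centre is B = μ₀Iφ/(4πR), with φ = 1.62 rad.
B = (4π×10⁻⁷ × 3.33 × 1.62) / (4π × 0.131) = 4.12×10⁻⁶ T.

B ≈ 4.12 μT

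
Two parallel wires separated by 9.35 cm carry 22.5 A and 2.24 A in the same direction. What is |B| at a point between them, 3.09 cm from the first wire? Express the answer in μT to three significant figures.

B ≈ 138 μT

Each long wire gives B = μ₀I/(2πd). Distances are d₁ = 0.0309 m and d₂ = 0.0626 m.
B₁ = 1.46×10⁻⁴ T, B₂ = 7.16×10⁻⁶ T.
Between parallel currents the two contributions point in opposite directions, so they subtract. B = |B₁ − B₂| = |1.46×10⁻⁴ − 7.16×10⁻⁶| = 1.38×10⁻⁴ T.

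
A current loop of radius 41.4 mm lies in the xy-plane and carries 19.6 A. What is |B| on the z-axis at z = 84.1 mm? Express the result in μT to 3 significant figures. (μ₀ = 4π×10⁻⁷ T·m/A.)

B ≈ 25.6 μT

On the axis of a circular loop, B = μ₀IR² / [2(R²+z²)^(3/2)].
R² + z² = (0.0414)² + (0.0841)² = 0.008787 m², and (R²+z²)^(3/2) = 8.24×10⁻⁴ m³.
B = (4π×10⁻⁷ × 19.6 × 0.001714) / (2 × 8.24×10⁻⁴) = 2.56×10⁻⁵ T.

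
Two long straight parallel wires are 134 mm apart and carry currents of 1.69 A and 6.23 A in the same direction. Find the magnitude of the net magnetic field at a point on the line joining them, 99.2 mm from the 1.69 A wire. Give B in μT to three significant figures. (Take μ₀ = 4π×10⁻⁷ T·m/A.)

B ≈ 32.4 μT

Each long wire gives B = μ₀I/(2πd). Distances are d₁ = 0.0992 m and d₂ = 0.0348 m.
B₁ = 3.41×10⁻⁶ T, B₂ = 3.58×10⁻⁵ T.
Between parallel currents the two contributions point in opposite directions, so they subtract. B = |B₁ − B₂| = |3.41×10⁻⁶ − 3.58×10⁻⁵| = 3.24×10⁻⁵ T.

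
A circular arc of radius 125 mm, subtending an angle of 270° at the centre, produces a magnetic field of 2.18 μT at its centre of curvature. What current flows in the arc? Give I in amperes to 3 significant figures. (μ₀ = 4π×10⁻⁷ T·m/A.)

I ≈ 0.578 A

For a circular arc, B = μ₀Iφ/(4πR) with φ in radians; here φ = 4.712 rad.
So I = 4πRB/(μ₀φ) = 4π × 0.125 × 2.18×10⁻⁶ / (4π×10⁻⁷ × 4.712) = 0.578 A.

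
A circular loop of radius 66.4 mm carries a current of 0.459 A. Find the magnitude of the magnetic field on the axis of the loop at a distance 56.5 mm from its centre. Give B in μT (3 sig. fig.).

B ≈ 1.92 μT

On the axis of a circular loop, B = μ₀IR² / [2(R²+z²)^(3/2)].
R² + z² = (0.0664)² + (0.0565)² = 0.007601 m², and (R²+z²)^(3/2) = 6.63×10⁻⁴ m³.
B = (4π×10⁻⁷ × 0.459 × 0.004409) / (2 × 6.63×10⁻⁴) = 1.92×10⁻⁶ T.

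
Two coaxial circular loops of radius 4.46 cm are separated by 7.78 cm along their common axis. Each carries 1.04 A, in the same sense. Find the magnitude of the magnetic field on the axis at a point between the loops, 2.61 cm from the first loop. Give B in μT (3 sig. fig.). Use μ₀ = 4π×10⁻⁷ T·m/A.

B ≈ 13.5 μT

Each loop contributes B = μ₀IR²/[2(R²+z²)^(3/2)] on the axis, with z measured from that loop.
Loop 1 (z = 0.0261 m): B₁ = 9.42×10⁻⁶ T. Loop 2 (z = 0.0517 m): B₂ = 4.08×10⁻⁶ T.
The fields add: B = B₁ + B₂ = 1.35×10⁻⁵ T.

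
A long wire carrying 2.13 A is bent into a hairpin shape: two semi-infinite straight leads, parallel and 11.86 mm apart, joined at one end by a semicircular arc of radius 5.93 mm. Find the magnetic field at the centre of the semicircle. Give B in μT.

B ≈ 185 μT

The semicircular arc contributes B_arc = μ₀I·π/(4πR) = μ₀I/(4R) = 1.13×10⁻⁴ T.
Each semi-infinite lead is at perpendicular distance R = 0.00593 m from the centre, with the perpendicular foot at its near end, so it contributes μ₀I/(4πR); both point the same way, together 7.18×10⁻⁵ T.
Arc and leads all point the same direction: B = 1.13×10⁻⁴ + 7.18×10⁻⁵ = 1.85×10⁻⁴ T.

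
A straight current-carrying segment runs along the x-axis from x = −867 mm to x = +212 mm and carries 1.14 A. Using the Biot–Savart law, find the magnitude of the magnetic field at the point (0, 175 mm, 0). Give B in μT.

B ≈ 1.14 μT

For a finite straight segment, B = (μ₀I/4πd)(sinθ₁ + sinθ₂), where θ₁, θ₂ are the angles from the perpendicular to each end.
The perpendicular distance is d = 0.175 m; the end-offsets along the wire are a = 0.867 m and b = 0.212 m.
sinθ₁ = 0.867/√(0.867²+0.175²) = 0.9802; sinθ₂ = 0.212/√(0.212²+0.175²) = 0.7712.
B = (4π×10⁻⁷ × 1.14) / (4π × 0.175) × (0.9802 + 0.7712) = 1.14×10⁻⁶ T.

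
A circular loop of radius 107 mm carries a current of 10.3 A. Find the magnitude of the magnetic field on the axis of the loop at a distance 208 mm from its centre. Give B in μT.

B ≈ 5.79 μT

On the axis of a circular loop, B = μ₀IR² / [2(R²+z²)^(3/2)].
R² + z² = (0.107)² + (0.208)² = 0.05471 m², and (R²+z²)^(3/2) = 1.28×10⁻² m³.
B = (4π×10⁻⁷ × 10.3 × 0.01145) / (2 × 1.28×10⁻²) = 5.79×10⁻⁶ T.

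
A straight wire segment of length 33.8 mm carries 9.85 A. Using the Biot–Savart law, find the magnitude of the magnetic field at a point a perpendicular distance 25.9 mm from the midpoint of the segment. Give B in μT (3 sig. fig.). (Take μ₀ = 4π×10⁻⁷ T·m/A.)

For a finite straight segment, B = (μ₀I/4πd)(sinθ₁ + sinθ₂), where θ₁, θ₂ are the angles from the perpendicular to each end.
The perpendicular from the point meets the wire at its midpoint, so each end is L/2 = 0.0169 m away along the wire.
sinθ₁ = 0.0169/√(0.0169²+0.0259²) = 0.5465; sinθ₂ = 0.0169/√(0.0169²+0.0259²) = 0.5465.
B = (4π×10⁻⁷ × 9.85) / (4π × 0.0259) × (0.5465 + 0.5465) = 4.16×10⁻⁵ T.

B ≈ 41.6 μT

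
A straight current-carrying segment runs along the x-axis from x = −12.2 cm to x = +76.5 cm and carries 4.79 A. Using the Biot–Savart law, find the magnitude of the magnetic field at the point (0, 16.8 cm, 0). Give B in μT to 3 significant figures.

B ≈ 4.46 μT

For a finite straight segment, B = (μ₀I/4πd)(sinθ₁ + sinθ₂), where θ₁, θ₂ are the angles from the perpendicular to each end.
The perpendicular distance is d = 0.168 m; the end-offsets along the wire are a = 0.122 m and b = 0.765 m.
sinθ₁ = 0.122/√(0.122²+0.168²) = 0.5876; sinθ₂ = 0.765/√(0.765²+0.168²) = 0.9767.
B = (4π×10⁻⁷ × 4.79) / (4π × 0.168) × (0.5876 + 0.9767) = 4.46×10⁻⁶ T.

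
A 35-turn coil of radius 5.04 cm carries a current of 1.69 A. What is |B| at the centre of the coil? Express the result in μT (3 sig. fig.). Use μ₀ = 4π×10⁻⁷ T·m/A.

B ≈ 737 μT

For an N-turn flat coil, B = Nμ₀I/(2R) with R = 0.0504 m.
B = 35 × 2.11×10⁻⁵ T = 7.37×10⁻⁴ T.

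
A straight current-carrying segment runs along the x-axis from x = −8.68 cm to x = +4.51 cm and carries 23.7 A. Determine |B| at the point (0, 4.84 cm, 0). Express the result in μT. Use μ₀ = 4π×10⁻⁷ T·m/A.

For a finite straight segment, B = (μ₀I/4πd)(sinθ₁ + sinθ₂), where θ₁, θ₂ are the angles from the perpendicular to each end.
The perpendicular distance is d = 0.0484 m; the end-offsets along the wire are a = 0.0868 m and b = 0.0451 m.
sinθ₁ = 0.0868/√(0.0868²+0.0484²) = 0.8734; sinθ₂ = 0.0451/√(0.0451²+0.0484²) = 0.6817.
B = (4π×10⁻⁷ × 23.7) / (4π × 0.0484) × (0.8734 + 0.6817) = 7.61×10⁻⁵ T.

B ≈ 76.1 μT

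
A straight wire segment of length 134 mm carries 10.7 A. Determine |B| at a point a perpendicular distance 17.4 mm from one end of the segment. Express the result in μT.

For a finite straight segment, B = (μ₀I/4πd)(sinθ₁ + sinθ₂), where θ₁, θ₂ are the angles from the perpendicular to each end.
The perpendicular foot is at one end, so the two end-offsets along the wire are 0 and L = 0.134 m.
sinθ₁ = 0/√(0²+0.0174²) = 0.0000; sinθ₂ = 0.134/√(0.134²+0.0174²) = 0.9917.
B = (4π×10⁻⁷ × 10.7) / (4π × 0.0174) × (0.0000 + 0.9917) = 6.10×10⁻⁵ T.

B ≈ 61.0 μT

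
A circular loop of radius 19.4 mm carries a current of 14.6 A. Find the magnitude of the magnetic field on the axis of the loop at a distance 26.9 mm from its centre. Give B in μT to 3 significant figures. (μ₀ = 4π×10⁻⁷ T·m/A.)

B ≈ 94.6 μT

On the axis of a circular loop, B = μ₀IR² / [2(R²+z²)^(3/2)].
R² + z² = (0.0194)² + (0.0269)² = 0.0011 m², and (R²+z²)^(3/2) = 3.65×10⁻⁵ m³.
B = (4π×10⁻⁷ × 14.6 × 0.0003764) / (2 × 3.65×10⁻⁵) = 9.46×10⁻⁵ T.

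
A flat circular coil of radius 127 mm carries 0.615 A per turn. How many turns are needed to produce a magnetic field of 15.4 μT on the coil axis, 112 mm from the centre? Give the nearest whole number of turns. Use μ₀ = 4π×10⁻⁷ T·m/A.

N = 12

For an N-turn coil, B = Nμ₀IR²/[2(R²+z²)^(3/2)]. A single turn gives B₁ = 1.28×10⁻⁶ T with R = 0.127 m, z = 0.112 m.
N = B/B₁ = 1.54×10⁻⁵ / 1.28×10⁻⁶ = 12.00.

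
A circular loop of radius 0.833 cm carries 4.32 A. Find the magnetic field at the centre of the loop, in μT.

B ≈ 326 μT

At the centre of a circular loop the Biot–Savart law gives B = μ₀I/(2R).
B = (4π×10⁻⁷ × 4.32) / (2 × 0.00833) = 3.26×10⁻⁴ T.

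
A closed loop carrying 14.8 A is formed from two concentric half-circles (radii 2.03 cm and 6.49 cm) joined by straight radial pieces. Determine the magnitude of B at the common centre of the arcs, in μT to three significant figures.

The radial connectors point toward the centre, so dl × r̂ = 0 and they contribute nothing.
Each semicircle gives μ₀I/(4R): inner arc 2.29×10⁻⁴ T, outer arc 7.16×10⁻⁵ T.
The two arcs carry current in opposite angular senses, so their fields oppose: B = |2.29×10⁻⁴ − 7.16×10⁻⁵| = 1.57×10⁻⁴ T.

B ≈ 157 μT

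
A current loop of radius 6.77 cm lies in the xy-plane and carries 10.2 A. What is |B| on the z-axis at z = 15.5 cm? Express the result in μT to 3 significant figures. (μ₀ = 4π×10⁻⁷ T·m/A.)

On the axis of a circular loop, B = μ₀IR² / [2(R²+z²)^(3/2)].
R² + z² = (0.0677)² + (0.155)² = 0.02861 m², and (R²+z²)^(3/2) = 4.84×10⁻³ m³.
B = (4π×10⁻⁷ × 10.2 × 0.004583) / (2 × 4.84×10⁻³) = 6.07×10⁻⁶ T.

B ≈ 6.07 μT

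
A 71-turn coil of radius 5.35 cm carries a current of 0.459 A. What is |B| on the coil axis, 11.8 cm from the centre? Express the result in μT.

For an N-turn flat coil, B = Nμ₀IR²/[2(R²+z²)^(3/2)] with R = 0.0535 m, z = 0.118 m.
B = 71 × 3.80×10⁻⁷ T = 2.69×10⁻⁵ T.

B ≈ 26.9 μT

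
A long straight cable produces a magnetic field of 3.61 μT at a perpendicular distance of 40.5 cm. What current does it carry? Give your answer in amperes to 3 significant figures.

For a long straight wire B = μ₀I/(2πd), so I = 2πdB/μ₀.
I = 2π × 0.405 × 3.61×10⁻⁶ / (4π×10⁻⁷) = 7.31 A.

I ≈ 7.31 A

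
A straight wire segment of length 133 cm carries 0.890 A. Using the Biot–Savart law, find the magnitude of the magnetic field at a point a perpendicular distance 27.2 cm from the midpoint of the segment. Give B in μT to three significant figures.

For a finite straight segment, B = (μ₀I/4πd)(sinθ₁ + sinθ₂), where θ₁, θ₂ are the angles from the perpendicular to each end.
The perpendicular from the point meets the wire at its midpoint, so each end is L/2 = 0.665 m away along the wire.
sinθ₁ = 0.665/√(0.665²+0.272²) = 0.9256; sinθ₂ = 0.665/√(0.665²+0.272²) = 0.9256.
B = (4π×10⁻⁷ × 0.890) / (4π × 0.272) × (0.9256 + 0.9256) = 6.06×10⁻⁷ T.

B ≈ 0.606 μT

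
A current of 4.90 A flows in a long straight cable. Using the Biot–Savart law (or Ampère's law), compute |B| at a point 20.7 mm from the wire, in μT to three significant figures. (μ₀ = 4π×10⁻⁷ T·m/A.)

For an infinitely long straight wire, B = μ₀I/(2πd).
B = (4π×10⁻⁷ × 4.90) / (2π × 0.0207) = 4.73×10⁻⁵ T.

B ≈ 47.3 μT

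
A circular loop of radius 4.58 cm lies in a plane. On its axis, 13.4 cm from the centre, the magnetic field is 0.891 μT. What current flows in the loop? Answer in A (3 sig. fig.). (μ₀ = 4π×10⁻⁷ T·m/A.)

I ≈ 1.92 A

On the axis of a loop, B = μ₀IR²/[2(R²+z²)^(3/2)], so I = 2B(R²+z²)^(3/2)/(μ₀R²).
R² + z² = 0.002098 + 0.01796 = 0.02005 m²; raised to 3/2 gives 2.84×10⁻³ m³.
I = 2 × 8.91×10⁻⁷ × 2.84×10⁻³ / (1.26×10⁻⁶ × 0.002098) = 1.92 A.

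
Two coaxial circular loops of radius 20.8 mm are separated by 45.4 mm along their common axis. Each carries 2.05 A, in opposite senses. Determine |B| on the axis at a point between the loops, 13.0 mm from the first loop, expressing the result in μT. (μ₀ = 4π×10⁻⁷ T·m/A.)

Each loop contributes B = μ₀IR²/[2(R²+z²)^(3/2)] on the axis, with z measured from that loop.
Loop 1 (z = 0.013 m): B₁ = 3.78×10⁻⁵ T. Loop 2 (z = 0.0324 m): B₂ = 9.76×10⁻⁶ T.
The fields oppose: B = |B₁ − B₂| = 2.80×10⁻⁵ T.

B ≈ 28.0 μT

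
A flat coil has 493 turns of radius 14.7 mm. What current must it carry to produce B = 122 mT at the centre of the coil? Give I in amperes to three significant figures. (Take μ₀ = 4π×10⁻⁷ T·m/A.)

For an N-turn coil, B = Nμ₀I/(2R) with R = 0.0147 m, so I = 2RB/(Nμ₀) = 2 × 0.0147 × 0.122 / (493 × 4π×10⁻⁷) = 5.79 A.

I ≈ 5.79 A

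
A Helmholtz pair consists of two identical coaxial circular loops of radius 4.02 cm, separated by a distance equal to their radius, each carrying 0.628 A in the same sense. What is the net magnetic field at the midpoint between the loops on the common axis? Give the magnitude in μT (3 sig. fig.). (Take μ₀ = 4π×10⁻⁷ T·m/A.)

B ≈ 14.0 μT

Each loop contributes B = μ₀IR²/[2(R²+z²)^(3/2)] on the axis, with z measured from that loop.
Loop 1 (z = 0.0201 m): B₁ = 7.02×10⁻⁶ T. Loop 2 (z = 0.0201 m): B₂ = 7.02×10⁻⁶ T.
The fields add: B = B₁ + B₂ = 1.40×10⁻⁵ T.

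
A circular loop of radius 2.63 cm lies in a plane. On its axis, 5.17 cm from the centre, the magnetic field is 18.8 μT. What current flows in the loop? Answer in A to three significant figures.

I ≈ 8.44 A

On the axis of a loop, B = μ₀IR²/[2(R²+z²)^(3/2)], so I = 2B(R²+z²)^(3/2)/(μ₀R²).
R² + z² = 0.0006917 + 0.002673 = 0.003365 m²; raised to 3/2 gives 1.95×10⁻⁴ m³.
I = 2 × 1.88×10⁻⁵ × 1.95×10⁻⁴ / (1.26×10⁻⁶ × 0.0006917) = 8.44 A.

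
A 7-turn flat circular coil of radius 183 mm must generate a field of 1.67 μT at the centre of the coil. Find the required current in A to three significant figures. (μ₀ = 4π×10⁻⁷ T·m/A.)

For an N-turn coil, B = Nμ₀I/(2R) with R = 0.183 m, so I = 2RB/(Nμ₀) = 2 × 0.183 × 1.67×10⁻⁶ / (7 × 4π×10⁻⁷) = 6.95×10⁻² A.

I ≈ 0.0695 A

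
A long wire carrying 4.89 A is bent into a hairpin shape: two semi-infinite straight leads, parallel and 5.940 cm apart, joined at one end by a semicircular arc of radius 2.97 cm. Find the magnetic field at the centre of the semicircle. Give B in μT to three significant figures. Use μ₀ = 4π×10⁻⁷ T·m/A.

B ≈ 84.7 μT

The semicircular arc contributes B_arc = μ₀I·π/(4πR) = μ₀I/(4R) = 5.17×10⁻⁵ T.
Each semi-infinite lead is at perpendicular distance R = 0.0297 m from the centre, with the perpendicular foot at its near end, so it contributes μ₀I/(4πR); both point the same way, together 3.29×10⁻⁵ T.
Arc and leads all point the same direction: B = 5.17×10⁻⁵ + 3.29×10⁻⁵ = 8.47×10⁻⁵ T.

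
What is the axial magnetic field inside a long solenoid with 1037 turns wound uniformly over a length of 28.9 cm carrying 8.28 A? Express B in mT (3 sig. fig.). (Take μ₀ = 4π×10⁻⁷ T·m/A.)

B ≈ 37.3 mT

Inside a long solenoid, B = μ₀nI with n = 3588 turns/m.
B = 4π×10⁻⁷ × 3588 × 8.28 = 3.73×10⁻² T.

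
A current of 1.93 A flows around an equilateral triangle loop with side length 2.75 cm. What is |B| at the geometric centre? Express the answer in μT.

B ≈ 126 μT

Each side is a finite straight segment at perpendicular distance d = a/(2 tan(π/3)) = 0.007939 m from the centre, with end-angles ±π/3.
One side contributes B₁ = (μ₀I/4πd)·2 sin(π/3) = 4.21×10⁻⁵ T.
All 3 sides add in the same direction: B = 3 × 4.21×10⁻⁵ = 1.26×10⁻⁴ T.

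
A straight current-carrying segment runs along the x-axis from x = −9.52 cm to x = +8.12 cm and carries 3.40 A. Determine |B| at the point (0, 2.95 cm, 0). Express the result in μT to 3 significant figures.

B ≈ 21.8 μT

For a finite straight segment, B = (μ₀I/4πd)(sinθ₁ + sinθ₂), where θ₁, θ₂ are the angles from the perpendicular to each end.
The perpendicular distance is d = 0.0295 m; the end-offsets along the wire are a = 0.0952 m and b = 0.0812 m.
sinθ₁ = 0.0952/√(0.0952²+0.0295²) = 0.9552; sinθ₂ = 0.0812/√(0.0812²+0.0295²) = 0.9399.
B = (4π×10⁻⁷ × 3.40) / (4π × 0.0295) × (0.9552 + 0.9399) = 2.18×10⁻⁵ T.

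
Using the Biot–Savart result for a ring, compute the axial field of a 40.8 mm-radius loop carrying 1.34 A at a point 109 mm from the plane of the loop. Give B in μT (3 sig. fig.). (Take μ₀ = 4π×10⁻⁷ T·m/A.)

B ≈ 0.889 μT

On the axis of a circular loop, B = μ₀IR² / [2(R²+z²)^(3/2)].
R² + z² = (0.0408)² + (0.109)² = 0.01355 m², and (R²+z²)^(3/2) = 1.58×10⁻³ m³.
B = (4π×10⁻⁷ × 1.34 × 0.001665) / (2 × 1.58×10⁻³) = 8.89×10⁻⁷ T.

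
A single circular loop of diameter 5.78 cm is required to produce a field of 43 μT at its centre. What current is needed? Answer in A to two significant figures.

I ≈ 2.0 A

At the centre of a circular loop B = μ₀I/(2R), so I = 2RB/μ₀.
With R = 0.0289 m, I = 2 × 0.0289 × 4.30×10⁻⁵ / (4π×10⁻⁷) = 1.98 A.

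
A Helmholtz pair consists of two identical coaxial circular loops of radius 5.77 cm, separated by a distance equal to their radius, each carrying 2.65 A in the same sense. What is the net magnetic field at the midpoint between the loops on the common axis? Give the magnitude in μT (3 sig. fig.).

B ≈ 41.3 μT

Each loop contributes B = μ₀IR²/[2(R²+z²)^(3/2)] on the axis, with z measured from that loop.
Loop 1 (z = 0.02885 m): B₁ = 2.06×10⁻⁵ T. Loop 2 (z = 0.02885 m): B₂ = 2.06×10⁻⁵ T.
The fields add: B = B₁ + B₂ = 4.13×10⁻⁵ T.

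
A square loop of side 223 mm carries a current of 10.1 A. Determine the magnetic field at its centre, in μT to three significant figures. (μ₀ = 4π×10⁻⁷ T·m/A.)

Each side is a finite straight segment at perpendicular distance d = a/(2 tan(π/4)) = 0.1115 m from the centre, with end-angles ±π/4.
One side contributes B₁ = (μ₀I/4πd)·2 sin(π/4) = 1.28×10⁻⁵ T.
All 4 sides add in the same direction: B = 4 × 1.28×10⁻⁵ = 5.12×10⁻⁵ T.

B ≈ 51.2 μT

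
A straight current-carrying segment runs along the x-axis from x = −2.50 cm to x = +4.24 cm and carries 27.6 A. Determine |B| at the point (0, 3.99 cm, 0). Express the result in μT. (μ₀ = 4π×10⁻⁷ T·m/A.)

For a finite straight segment, B = (μ₀I/4πd)(sinθ₁ + sinθ₂), where θ₁, θ₂ are the angles from the perpendicular to each end.
The perpendicular distance is d = 0.0399 m; the end-offsets along the wire are a = 0.025 m and b = 0.0424 m.
sinθ₁ = 0.025/√(0.025²+0.0399²) = 0.5310; sinθ₂ = 0.0424/√(0.0424²+0.0399²) = 0.7283.
B = (4π×10⁻⁷ × 27.6) / (4π × 0.0399) × (0.5310 + 0.7283) = 8.71×10⁻⁵ T.

B ≈ 87.1 μT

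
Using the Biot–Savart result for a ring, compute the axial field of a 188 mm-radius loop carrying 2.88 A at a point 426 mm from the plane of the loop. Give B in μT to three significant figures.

On the axis of a circular loop, B = μ₀IR² / [2(R²+z²)^(3/2)].
R² + z² = (0.188)² + (0.426)² = 0.2168 m², and (R²+z²)^(3/2) = 0.101 m³.
B = (4π×10⁻⁷ × 2.88 × 0.03534) / (2 × 0.101) = 6.33×10⁻⁷ T.

B ≈ 0.633 μT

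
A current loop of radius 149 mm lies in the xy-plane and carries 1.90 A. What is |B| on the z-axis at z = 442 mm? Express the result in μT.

On the axis of a circular loop, B = μ₀IR² / [2(R²+z²)^(3/2)].
R² + z² = (0.149)² + (0.442)² = 0.2176 m², and (R²+z²)^(3/2) = 0.101 m³.
B = (4π×10⁻⁷ × 1.90 × 0.0222) / (2 × 0.101) = 2.61×10⁻⁷ T.

B ≈ 0.261 μT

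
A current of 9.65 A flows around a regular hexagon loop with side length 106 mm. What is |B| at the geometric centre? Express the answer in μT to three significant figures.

Each side is a finite straight segment at perpendicular distance d = a/(2 tan(π/6)) = 0.0918 m from the centre, with end-angles ±π/6.
One side contributes B₁ = (μ₀I/4πd)·2 sin(π/6) = 1.05×10⁻⁵ T.
All 6 sides add in the same direction: B = 6 × 1.05×10⁻⁵ = 6.31×10⁻⁵ T.

B ≈ 63.1 μT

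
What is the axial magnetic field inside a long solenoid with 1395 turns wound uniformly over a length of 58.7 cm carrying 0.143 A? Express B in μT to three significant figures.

Inside a long solenoid, B = μ₀nI with n = 2376 turns/m.
B = 4π×10⁻⁷ × 2376 × 0.143 = 4.27×10⁻⁴ T.

B ≈ 427 μT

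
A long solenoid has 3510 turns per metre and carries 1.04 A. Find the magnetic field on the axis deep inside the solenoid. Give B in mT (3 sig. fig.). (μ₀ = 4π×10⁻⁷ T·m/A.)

Inside a long solenoid, B = μ₀nI with n = 3510 turns/m.
B = 4π×10⁻⁷ × 3510 × 1.04 = 4.59×10⁻³ T.

B ≈ 4.59 mT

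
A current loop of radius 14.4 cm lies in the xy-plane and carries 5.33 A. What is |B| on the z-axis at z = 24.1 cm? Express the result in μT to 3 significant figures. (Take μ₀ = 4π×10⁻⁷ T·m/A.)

B ≈ 3.14 μT

On the axis of a circular loop, B = μ₀IR² / [2(R²+z²)^(3/2)].
R² + z² = (0.144)² + (0.241)² = 0.07882 m², and (R²+z²)^(3/2) = 2.21×10⁻² m³.
B = (4π×10⁻⁷ × 5.33 × 0.02074) / (2 × 2.21×10⁻²) = 3.14×10⁻⁶ T.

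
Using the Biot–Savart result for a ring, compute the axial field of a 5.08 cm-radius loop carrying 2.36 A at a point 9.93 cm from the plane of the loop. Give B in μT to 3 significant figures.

B ≈ 2.76 μT

On the axis of a circular loop, B = μ₀IR² / [2(R²+z²)^(3/2)].
R² + z² = (0.0508)² + (0.0993)² = 0.01244 m², and (R²+z²)^(3/2) = 1.39×10⁻³ m³.
B = (4π×10⁻⁷ × 2.36 × 0.002581) / (2 × 1.39×10⁻³) = 2.76×10⁻⁶ T.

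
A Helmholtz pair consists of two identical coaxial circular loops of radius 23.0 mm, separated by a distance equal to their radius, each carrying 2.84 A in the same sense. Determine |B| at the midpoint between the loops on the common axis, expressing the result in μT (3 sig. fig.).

Each loop contributes B = μ₀IR²/[2(R²+z²)^(3/2)] on the axis, with z measured from that loop.
Loop 1 (z = 0.0115 m): B₁ = 5.55×10⁻⁵ T. Loop 2 (z = 0.0115 m): B₂ = 5.55×10⁻⁵ T.
The fields add: B = B₁ + B₂ = 1.11×10⁻⁴ T.

B ≈ 111 μT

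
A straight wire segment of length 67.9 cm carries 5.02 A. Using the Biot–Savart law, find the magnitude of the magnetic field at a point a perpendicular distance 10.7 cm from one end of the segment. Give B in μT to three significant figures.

For a finite straight segment, B = (μ₀I/4πd)(sinθ₁ + sinθ₂), where θ₁, θ₂ are the angles from the perpendicular to each end.
The perpendicular foot is at one end, so the two end-offsets along the wire are 0 and L = 0.679 m.
sinθ₁ = 0/√(0²+0.107²) = 0.0000; sinθ₂ = 0.679/√(0.679²+0.107²) = 0.9878.
B = (4π×10⁻⁷ × 5.02) / (4π × 0.107) × (0.0000 + 0.9878) = 4.63×10⁻⁶ T.

B ≈ 4.63 μT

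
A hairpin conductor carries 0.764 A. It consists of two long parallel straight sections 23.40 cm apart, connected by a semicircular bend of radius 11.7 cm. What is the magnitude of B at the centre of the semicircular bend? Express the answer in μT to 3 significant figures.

The semicircular arc contributes B_arc = μ₀I·π/(4πR) = μ₀I/(4R) = 2.05×10⁻⁶ T.
Each semi-infinite lead is at perpendicular distance R = 0.117 m from the centre, with the perpendicular foot at its near end, so it contributes μ₀I/(4πR); both point the same way, together 1.31×10⁻⁶ T.
Arc and leads all point the same direction: B = 2.05×10⁻⁶ + 1.31×10⁻⁶ = 3.36×10⁻⁶ T.

B ≈ 3.36 μT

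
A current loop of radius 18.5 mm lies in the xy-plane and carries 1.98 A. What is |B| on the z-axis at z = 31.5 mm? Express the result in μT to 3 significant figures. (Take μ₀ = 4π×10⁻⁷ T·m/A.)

B ≈ 8.73 μT

On the axis of a circular loop, B = μ₀IR² / [2(R²+z²)^(3/2)].
R² + z² = (0.0185)² + (0.0315)² = 0.001334 m², and (R²+z²)^(3/2) = 4.88×10⁻⁵ m³.
B = (4π×10⁻⁷ × 1.98 × 0.0003422) / (2 × 4.88×10⁻⁵) = 8.73×10⁻⁶ T.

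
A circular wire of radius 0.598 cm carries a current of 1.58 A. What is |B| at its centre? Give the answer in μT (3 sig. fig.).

At the centre of a circular loop the Biot–Savart law gives B = μ₀I/(2R).
B = (4π×10⁻⁷ × 1.58) / (2 × 0.00598) = 1.66×10⁻⁴ T.

B ≈ 166 μT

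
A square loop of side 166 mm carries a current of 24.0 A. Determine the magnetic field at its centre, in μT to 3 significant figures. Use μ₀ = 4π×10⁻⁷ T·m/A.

Each side is a finite straight segment at perpendicular distance d = a/(2 tan(π/4)) = 0.083 m from the centre, with end-angles ±π/4.
One side contributes B₁ = (μ₀I/4πd)·2 sin(π/4) = 4.09×10⁻⁵ T.
All 4 sides add in the same direction: B = 4 × 4.09×10⁻⁵ = 1.64×10⁻⁴ T.

B ≈ 164 μT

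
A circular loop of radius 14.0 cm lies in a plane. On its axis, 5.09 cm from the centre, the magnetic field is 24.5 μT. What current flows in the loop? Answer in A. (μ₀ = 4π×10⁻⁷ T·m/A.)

On the axis of a loop, B = μ₀IR²/[2(R²+z²)^(3/2)], so I = 2B(R²+z²)^(3/2)/(μ₀R²).
R² + z² = 0.0196 + 0.002591 = 0.02219 m²; raised to 3/2 gives 3.31×10⁻³ m³.
I = 2 × 2.45×10⁻⁵ × 3.31×10⁻³ / (1.26×10⁻⁶ × 0.0196) = 6.58 A.

I ≈ 6.58 A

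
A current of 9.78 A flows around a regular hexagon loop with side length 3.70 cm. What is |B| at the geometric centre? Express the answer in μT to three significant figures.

Each side is a finite straight segment at perpendicular distance d = a/(2 tan(π/6)) = 0.03204 m from the centre, with end-angles ±π/6.
One side contributes B₁ = (μ₀I/4πd)·2 sin(π/6) = 3.05×10⁻⁵ T.
All 6 sides add in the same direction: B = 6 × 3.05×10⁻⁵ = 1.83×10⁻⁴ T.

B ≈ 183 μT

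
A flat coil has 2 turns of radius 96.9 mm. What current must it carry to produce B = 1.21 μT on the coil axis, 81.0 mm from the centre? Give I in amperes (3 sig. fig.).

I ≈ 0.207 A

For an N-turn coil, B = Nμ₀IR²/[2(R²+z²)^(3/2)] with R = 0.0969 m, z = 0.081 m, so I = 2B(R²+z²)^(3/2)/(Nμ₀R²) = 2 × 1.21×10⁻⁶ × 2.01×10⁻³ / (2 × 4π×10⁻⁷ × 0.00939) = 0.207 A.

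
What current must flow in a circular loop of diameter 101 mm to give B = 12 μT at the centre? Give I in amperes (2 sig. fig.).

At the centre of a circular loop B = μ₀I/(2R), so I = 2RB/μ₀.
With R = 0.0505 m, I = 2 × 0.0505 × 1.20×10⁻⁵ / (4π×10⁻⁷) = 0.964 A.

I ≈ 0.96 A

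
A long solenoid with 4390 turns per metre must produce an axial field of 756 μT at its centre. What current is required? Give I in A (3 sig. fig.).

Inside a long solenoid B = μ₀nI with n = 4390 m⁻¹, so I = B/(μ₀n).
I = 7.56×10⁻⁴ / (4π×10⁻⁷ × 4390) = 0.137 A.

I ≈ 0.137 A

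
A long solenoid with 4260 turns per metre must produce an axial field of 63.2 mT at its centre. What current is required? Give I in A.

I ≈ 11.8 A

Inside a long solenoid B = μ₀nI with n = 4260 m⁻¹, so I = B/(μ₀n).
I = 6.32×10⁻² / (4π×10⁻⁷ × 4260) = 11.8 A.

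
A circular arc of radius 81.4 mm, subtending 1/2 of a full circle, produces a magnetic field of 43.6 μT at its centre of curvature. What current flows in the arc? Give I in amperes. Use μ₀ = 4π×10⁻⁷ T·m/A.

For a circular arc, B = μ₀Iφ/(4πR) with φ in radians; here φ = 3.142 rad.
So I = 4πRB/(μ₀φ) = 4π × 0.0814 × 4.36×10⁻⁵ / (4π×10⁻⁷ × 3.142) = 11.3 A.

I ≈ 11.3 A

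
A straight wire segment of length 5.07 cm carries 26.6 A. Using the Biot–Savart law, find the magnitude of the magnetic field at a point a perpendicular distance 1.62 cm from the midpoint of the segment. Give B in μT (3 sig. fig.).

B ≈ 277 μT

For a finite straight segment, B = (μ₀I/4πd)(sinθ₁ + sinθ₂), where θ₁, θ₂ are the angles from the perpendicular to each end.
The perpendicular from the point meets the wire at its midpoint, so each end is L/2 = 0.02535 m away along the wire.
sinθ₁ = 0.02535/√(0.02535²+0.0162²) = 0.8426; sinθ₂ = 0.02535/√(0.02535²+0.0162²) = 0.8426.
B = (4π×10⁻⁷ × 26.6) / (4π × 0.0162) × (0.8426 + 0.8426) = 2.77×10⁻⁴ T.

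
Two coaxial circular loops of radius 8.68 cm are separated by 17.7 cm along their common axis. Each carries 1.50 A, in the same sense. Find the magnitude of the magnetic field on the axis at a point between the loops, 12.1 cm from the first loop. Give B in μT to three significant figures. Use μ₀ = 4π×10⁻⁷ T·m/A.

B ≈ 8.59 μT

Each loop contributes B = μ₀IR²/[2(R²+z²)^(3/2)] on the axis, with z measured from that loop.
Loop 1 (z = 0.121 m): B₁ = 2.15×10⁻⁶ T. Loop 2 (z = 0.056 m): B₂ = 6.44×10⁻⁶ T.
The fields add: B = B₁ + B₂ = 8.59×10⁻⁶ T.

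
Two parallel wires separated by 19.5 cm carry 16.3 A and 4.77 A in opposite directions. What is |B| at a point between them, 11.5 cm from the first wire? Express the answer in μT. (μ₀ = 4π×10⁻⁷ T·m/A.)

Each long wire gives B = μ₀I/(2πd). Distances are d₁ = 0.115 m and d₂ = 0.08 m.
B₁ = 2.83×10⁻⁵ T, B₂ = 1.19×10⁻⁵ T.
Between antiparallel currents both contributions point the same way, so they add. B = B₁ + B₂ = 2.83×10⁻⁵ + 1.19×10⁻⁵ = 4.03×10⁻⁵ T.

B ≈ 40.3 μT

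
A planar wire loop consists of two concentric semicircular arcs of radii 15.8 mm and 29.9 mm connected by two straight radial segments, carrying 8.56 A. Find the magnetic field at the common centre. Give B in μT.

B ≈ 80.3 μT

The radial connectors point toward the centre, so dl × r̂ = 0 and they contribute nothing.
Each semicircle gives μ₀I/(4R): inner arc 1.70×10⁻⁴ T, outer arc 8.99×10⁻⁵ T.
The two arcs carry current in opposite angular senses, so their fields oppose: B = |1.70×10⁻⁴ − 8.99×10⁻⁵| = 8.03×10⁻⁵ T.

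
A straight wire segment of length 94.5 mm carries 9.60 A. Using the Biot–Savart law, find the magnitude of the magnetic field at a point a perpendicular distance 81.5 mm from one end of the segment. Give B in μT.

B ≈ 8.92 μT

For a finite straight segment, B = (μ₀I/4πd)(sinθ₁ + sinθ₂), where θ₁, θ₂ are the angles from the perpendicular to each end.
The perpendicular foot is at one end, so the two end-offsets along the wire are 0 and L = 0.0945 m.
sinθ₁ = 0/√(0²+0.0815²) = 0.0000; sinθ₂ = 0.0945/√(0.0945²+0.0815²) = 0.7573.
B = (4π×10⁻⁷ × 9.60) / (4π × 0.0815) × (0.0000 + 0.7573) = 8.92×10⁻⁶ T.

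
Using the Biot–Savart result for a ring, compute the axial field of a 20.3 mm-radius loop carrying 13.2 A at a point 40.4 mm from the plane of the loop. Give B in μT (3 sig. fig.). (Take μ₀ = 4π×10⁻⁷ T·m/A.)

B ≈ 37.0 μT

On the axis of a circular loop, B = μ₀IR² / [2(R²+z²)^(3/2)].
R² + z² = (0.0203)² + (0.0404)² = 0.002044 m², and (R²+z²)^(3/2) = 9.24×10⁻⁵ m³.
B = (4π×10⁻⁷ × 13.2 × 0.0004121) / (2 × 9.24×10⁻⁵) = 3.70×10⁻⁵ T.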